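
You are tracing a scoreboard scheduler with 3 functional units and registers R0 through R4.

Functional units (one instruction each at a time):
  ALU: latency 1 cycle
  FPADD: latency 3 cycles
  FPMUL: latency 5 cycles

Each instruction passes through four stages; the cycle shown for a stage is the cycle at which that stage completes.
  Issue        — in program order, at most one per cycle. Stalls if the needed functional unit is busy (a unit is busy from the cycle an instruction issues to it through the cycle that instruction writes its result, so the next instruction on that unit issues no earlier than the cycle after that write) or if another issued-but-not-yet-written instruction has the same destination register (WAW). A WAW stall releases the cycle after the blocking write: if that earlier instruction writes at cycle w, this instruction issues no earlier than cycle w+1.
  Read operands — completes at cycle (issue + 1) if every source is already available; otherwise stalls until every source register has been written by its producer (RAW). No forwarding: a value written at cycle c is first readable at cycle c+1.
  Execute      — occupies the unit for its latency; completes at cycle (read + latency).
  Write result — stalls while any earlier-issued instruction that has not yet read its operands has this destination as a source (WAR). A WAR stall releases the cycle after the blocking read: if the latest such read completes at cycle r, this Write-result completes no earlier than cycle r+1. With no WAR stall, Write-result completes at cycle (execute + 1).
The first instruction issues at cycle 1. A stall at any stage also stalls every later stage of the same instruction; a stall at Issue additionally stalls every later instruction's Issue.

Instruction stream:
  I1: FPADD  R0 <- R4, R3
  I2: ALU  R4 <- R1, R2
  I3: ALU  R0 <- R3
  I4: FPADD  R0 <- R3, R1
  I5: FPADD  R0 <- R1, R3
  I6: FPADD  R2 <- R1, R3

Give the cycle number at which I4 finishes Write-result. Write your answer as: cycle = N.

cycle = 16

1) issue 1, read 2, done 5, write 6
2) issue 2, read 3, done 4, write 5
3) issue 7, read 8, done 9, write 10  <WAW R0: wait I1 write@6>
4) issue 11, read 12, done 15, write 16  <WAW R0: wait I3 write@10>
5) issue 17, read 18, done 21, write 22  <struct: FPADD busy until I4 writes@16>
6) issue 23, read 24, done 27, write 28  <struct: FPADD busy until I5 writes@22>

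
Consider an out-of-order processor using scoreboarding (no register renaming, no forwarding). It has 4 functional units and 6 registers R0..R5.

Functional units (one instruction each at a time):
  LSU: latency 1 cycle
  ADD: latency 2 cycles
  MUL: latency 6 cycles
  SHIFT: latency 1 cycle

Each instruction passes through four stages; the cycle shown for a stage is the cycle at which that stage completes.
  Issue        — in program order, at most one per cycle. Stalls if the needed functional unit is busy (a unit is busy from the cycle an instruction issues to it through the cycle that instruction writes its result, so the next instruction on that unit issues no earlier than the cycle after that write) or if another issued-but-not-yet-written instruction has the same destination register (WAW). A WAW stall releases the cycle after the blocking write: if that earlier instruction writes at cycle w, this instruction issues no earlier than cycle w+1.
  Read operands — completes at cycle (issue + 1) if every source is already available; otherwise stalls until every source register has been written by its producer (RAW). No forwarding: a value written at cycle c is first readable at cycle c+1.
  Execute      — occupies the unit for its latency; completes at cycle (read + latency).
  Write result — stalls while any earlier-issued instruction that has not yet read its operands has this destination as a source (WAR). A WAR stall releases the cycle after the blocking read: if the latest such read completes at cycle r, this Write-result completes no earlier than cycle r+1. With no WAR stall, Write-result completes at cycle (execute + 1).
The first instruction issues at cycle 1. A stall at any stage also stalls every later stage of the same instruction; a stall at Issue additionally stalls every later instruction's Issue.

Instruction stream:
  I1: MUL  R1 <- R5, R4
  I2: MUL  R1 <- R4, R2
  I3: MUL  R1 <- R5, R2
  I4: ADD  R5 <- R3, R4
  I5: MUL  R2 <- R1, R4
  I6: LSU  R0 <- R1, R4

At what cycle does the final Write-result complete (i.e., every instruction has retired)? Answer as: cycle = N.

c1: I1 dispatched to MUL
c2: I1 operands ready
c8: I1 complete
c9: R1←I1
c10: I2 dispatched to MUL
c11: I2 operands ready
c17: I2 complete
c18: R1←I2
c19: I3 dispatched to MUL
c20: I3 operands ready · I4 dispatched to ADD
c21: I4 operands ready
c23: I4 complete
c24: R5←I4
c26: I3 complete
c27: R1←I3
c28: I5 dispatched to MUL
c29: I5 operands ready · I6 dispatched to LSU
c30: I6 operands ready
c31: I6 complete
c32: R0←I6
c35: I5 complete
c36: R2←I5

cycle = 36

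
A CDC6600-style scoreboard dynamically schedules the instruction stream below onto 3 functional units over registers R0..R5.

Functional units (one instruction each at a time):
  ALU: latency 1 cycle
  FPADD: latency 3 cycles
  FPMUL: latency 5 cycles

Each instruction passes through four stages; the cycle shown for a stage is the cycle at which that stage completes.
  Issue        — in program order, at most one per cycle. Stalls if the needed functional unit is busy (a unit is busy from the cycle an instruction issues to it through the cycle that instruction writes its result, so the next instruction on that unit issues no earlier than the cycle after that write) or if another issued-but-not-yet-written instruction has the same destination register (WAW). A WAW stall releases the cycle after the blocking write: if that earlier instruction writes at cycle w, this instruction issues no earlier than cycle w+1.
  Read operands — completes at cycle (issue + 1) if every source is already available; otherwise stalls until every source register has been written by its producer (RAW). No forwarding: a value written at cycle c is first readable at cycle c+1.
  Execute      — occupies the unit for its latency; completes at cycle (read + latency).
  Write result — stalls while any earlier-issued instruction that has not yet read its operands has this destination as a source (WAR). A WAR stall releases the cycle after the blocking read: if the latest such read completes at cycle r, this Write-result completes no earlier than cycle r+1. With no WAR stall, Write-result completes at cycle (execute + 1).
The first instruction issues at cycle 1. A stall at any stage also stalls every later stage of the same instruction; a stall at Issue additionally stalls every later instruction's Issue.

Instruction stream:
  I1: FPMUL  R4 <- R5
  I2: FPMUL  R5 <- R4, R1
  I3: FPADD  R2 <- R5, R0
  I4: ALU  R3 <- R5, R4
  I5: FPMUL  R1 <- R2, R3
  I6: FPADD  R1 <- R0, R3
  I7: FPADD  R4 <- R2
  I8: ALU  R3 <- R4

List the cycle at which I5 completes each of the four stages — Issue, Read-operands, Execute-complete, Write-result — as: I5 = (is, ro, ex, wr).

I5 = (17, 22, 27, 28)

c1: issue I1 (FPMUL)
c2: I1 read-ops
c7: I1 finished on FPMUL
c8: I1→R4
c9: issue I2 (FPMUL)
c10: I2 read-ops, issue I3 (FPADD)
c11: issue I4 (ALU)
c15: I2 finished on FPMUL
c16: I2→R5
c17: I3 read-ops, I4 read-ops, issue I5 (FPMUL)
c18: I4 finished on ALU
c19: I4→R3
c20: I3 finished on FPADD
c21: I3→R2
c22: I5 read-ops
c27: I5 finished on FPMUL
c28: I5→R1
c29: issue I6 (FPADD)
c30: I6 read-ops
c33: I6 finished on FPADD
c34: I6→R1
c35: issue I7 (FPADD)
c36: I7 read-ops, issue I8 (ALU)
c39: I7 finished on FPADD
c40: I7→R4
c41: I8 read-ops
c42: I8 finished on ALU
c43: I8→R3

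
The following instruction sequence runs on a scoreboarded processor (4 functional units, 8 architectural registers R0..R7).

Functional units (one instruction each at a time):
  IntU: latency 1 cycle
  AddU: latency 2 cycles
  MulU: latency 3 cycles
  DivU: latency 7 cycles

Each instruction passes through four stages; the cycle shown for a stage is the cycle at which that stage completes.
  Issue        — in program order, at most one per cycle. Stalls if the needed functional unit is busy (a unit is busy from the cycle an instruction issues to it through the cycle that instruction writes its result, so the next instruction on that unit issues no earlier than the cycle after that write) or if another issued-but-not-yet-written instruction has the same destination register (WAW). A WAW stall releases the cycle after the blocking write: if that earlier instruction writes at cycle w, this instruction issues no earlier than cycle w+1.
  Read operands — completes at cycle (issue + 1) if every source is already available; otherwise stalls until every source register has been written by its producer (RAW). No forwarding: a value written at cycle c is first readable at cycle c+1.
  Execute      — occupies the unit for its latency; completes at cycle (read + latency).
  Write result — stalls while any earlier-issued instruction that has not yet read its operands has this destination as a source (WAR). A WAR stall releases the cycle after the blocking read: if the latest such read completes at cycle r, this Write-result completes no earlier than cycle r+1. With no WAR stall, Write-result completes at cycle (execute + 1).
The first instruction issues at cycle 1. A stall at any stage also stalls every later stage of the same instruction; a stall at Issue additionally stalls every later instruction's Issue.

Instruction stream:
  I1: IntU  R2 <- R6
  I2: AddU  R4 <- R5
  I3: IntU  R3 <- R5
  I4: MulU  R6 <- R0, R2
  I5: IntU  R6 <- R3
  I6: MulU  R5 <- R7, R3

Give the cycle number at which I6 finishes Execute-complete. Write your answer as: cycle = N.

t=1  I1 issues→IntU
t=2  I1 reads · I2 issues→AddU
t=3  I1 exec-done · I2 reads
t=4  I1 writes R2
t=5  I2 exec-done · I3 issues→IntU
t=6  I2 writes R4 · I3 reads · I4 issues→MulU
t=7  I3 exec-done · I4 reads
t=8  I3 writes R3
t=10  I4 exec-done
t=11  I4 writes R6
t=12  I5 issues→IntU
t=13  I5 reads · I6 issues→MulU
t=14  I5 exec-done · I6 reads
t=15  I5 writes R6
t=17  I6 exec-done
t=18  I6 writes R5

cycle = 17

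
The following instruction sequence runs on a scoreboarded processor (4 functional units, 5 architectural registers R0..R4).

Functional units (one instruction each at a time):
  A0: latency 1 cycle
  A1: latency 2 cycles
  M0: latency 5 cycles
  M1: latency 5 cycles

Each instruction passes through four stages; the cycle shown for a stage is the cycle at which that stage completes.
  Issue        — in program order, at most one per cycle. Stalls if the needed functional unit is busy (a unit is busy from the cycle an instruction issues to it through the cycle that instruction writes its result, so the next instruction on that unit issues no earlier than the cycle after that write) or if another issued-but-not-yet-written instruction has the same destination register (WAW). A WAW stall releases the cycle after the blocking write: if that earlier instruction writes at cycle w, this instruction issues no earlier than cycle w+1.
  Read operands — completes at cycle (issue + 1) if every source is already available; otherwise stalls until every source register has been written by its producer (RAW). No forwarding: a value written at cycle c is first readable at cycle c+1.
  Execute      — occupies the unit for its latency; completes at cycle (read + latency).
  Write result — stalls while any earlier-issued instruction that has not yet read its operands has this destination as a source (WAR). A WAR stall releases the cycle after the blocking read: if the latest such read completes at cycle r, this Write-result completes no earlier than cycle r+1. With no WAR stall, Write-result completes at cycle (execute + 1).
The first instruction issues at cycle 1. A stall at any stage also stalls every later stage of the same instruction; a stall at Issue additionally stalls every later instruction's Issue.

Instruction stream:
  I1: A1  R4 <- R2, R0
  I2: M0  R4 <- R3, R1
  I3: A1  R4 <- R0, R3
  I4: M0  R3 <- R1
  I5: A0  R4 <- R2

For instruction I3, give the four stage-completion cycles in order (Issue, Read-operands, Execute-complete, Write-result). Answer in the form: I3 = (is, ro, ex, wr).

I3 = (14, 15, 17, 18)

c1: issue I1 (A1)
c2: I1 read-ops
c4: I1 finished on A1
c5: I1→R4
c6: issue I2 (M0)
c7: I2 read-ops
c12: I2 finished on M0
c13: I2→R4
c14: issue I3 (A1)
c15: I3 read-ops; issue I4 (M0)
c16: I4 read-ops
c17: I3 finished on A1
c18: I3→R4
c19: issue I5 (A0)
c20: I5 read-ops
c21: I4 finished on M0; I5 finished on A0
c22: I4→R3; I5→R4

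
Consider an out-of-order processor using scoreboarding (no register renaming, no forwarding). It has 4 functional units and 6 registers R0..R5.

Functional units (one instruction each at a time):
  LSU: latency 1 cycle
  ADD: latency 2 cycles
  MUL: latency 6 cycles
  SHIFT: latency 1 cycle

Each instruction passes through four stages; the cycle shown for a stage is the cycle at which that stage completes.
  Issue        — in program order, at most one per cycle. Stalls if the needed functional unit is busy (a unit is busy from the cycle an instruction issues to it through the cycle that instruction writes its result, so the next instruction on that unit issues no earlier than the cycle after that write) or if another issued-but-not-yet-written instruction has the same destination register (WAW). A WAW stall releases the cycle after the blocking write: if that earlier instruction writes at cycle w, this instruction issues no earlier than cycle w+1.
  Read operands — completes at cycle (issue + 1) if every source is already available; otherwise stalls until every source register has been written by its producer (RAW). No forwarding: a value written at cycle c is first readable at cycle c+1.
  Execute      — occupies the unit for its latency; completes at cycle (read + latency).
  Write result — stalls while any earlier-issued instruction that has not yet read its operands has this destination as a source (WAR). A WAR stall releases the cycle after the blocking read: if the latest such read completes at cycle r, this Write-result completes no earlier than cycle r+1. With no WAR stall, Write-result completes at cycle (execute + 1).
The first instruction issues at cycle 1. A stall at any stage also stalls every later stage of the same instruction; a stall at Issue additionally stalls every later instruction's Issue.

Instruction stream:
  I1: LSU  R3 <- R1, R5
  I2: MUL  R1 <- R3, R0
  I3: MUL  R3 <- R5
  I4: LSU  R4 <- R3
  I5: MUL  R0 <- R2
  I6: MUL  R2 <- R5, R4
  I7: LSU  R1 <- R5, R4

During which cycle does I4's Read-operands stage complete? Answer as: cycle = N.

cycle = 22

I1: IS=1 RO=2 EX=3 WR=4
I2: IS=2 RO=5 EX=11 WR=12  [RAW R3: wait I1 write@4]
I3: IS=13 RO=14 EX=20 WR=21  [struct: MUL busy until I2 writes@12]
I4: IS=14 RO=22 EX=23 WR=24  [RAW R3: wait I3 write@21]
I5: IS=22 RO=23 EX=29 WR=30  [struct: MUL busy until I3 writes@21]
I6: IS=31 RO=32 EX=38 WR=39  [struct: MUL busy until I5 writes@30]
I7: IS=32 RO=33 EX=34 WR=35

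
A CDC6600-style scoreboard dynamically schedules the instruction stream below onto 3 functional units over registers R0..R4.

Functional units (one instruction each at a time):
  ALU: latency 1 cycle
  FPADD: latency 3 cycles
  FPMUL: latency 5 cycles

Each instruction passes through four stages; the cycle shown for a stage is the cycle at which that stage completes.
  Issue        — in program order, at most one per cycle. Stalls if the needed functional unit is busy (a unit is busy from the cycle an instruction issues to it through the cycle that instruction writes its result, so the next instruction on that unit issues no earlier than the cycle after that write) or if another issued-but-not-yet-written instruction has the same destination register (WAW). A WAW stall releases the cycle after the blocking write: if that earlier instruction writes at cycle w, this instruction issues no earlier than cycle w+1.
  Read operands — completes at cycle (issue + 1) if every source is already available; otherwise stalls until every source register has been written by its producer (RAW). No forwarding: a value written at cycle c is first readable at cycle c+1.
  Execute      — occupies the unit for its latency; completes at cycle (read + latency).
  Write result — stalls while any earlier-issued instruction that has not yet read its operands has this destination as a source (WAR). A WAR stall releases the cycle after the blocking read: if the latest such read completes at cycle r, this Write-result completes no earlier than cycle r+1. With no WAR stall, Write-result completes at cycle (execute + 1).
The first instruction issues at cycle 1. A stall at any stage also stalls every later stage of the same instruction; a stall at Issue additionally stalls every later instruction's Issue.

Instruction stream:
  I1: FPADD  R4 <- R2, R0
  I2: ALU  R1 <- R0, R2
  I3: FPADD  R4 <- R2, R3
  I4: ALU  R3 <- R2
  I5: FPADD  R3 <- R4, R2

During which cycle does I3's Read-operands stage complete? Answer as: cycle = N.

[I1] 1/2/5/6
[I2] 2/3/4/5
[I3] 7/8/11/12  (struct: FPADD busy until I1 writes@6)
[I4] 8/9/10/11
[I5] 13/14/17/18  (struct: FPADD busy until I3 writes@12)

cycle = 8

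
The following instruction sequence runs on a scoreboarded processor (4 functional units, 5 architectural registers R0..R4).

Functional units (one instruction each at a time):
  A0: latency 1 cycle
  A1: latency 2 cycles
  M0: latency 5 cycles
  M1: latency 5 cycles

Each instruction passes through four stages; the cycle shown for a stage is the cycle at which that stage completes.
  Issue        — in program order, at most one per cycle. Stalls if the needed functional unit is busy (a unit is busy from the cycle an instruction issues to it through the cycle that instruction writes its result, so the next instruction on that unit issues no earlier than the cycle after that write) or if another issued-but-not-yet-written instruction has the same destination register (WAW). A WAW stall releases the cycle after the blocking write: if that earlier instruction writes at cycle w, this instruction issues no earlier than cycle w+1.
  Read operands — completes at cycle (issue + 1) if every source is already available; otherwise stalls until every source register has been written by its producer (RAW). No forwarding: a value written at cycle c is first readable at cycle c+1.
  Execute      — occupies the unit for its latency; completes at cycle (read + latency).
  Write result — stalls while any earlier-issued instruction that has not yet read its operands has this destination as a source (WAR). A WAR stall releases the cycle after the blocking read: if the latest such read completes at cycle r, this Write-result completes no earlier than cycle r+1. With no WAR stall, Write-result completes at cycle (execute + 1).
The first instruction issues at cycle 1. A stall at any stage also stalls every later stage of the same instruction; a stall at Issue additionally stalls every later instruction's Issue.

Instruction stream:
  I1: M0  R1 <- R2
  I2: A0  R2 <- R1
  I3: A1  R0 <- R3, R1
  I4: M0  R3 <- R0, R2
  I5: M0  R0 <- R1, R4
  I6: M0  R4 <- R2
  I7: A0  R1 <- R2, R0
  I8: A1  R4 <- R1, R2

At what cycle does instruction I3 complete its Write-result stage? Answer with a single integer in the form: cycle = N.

cycle = 12

  I1 | 1 | 2 | 7 | 8
  I2 | 2 | 9 | 10 | 11   RAW R1: wait I1 write@8
  I3 | 3 | 9 | 11 | 12   RAW R1: wait I1 write@8
  I4 | 9 | 13 | 18 | 19   struct: M0 busy until I1 writes@8 · RAW R0: wait I3 write@12
  I5 | 20 | 21 | 26 | 27   struct: M0 busy until I4 writes@19
  I6 | 28 | 29 | 34 | 35   struct: M0 busy until I5 writes@27
  I7 | 29 | 30 | 31 | 32
  I8 | 36 | 37 | 39 | 40   WAW R4: wait I6 write@35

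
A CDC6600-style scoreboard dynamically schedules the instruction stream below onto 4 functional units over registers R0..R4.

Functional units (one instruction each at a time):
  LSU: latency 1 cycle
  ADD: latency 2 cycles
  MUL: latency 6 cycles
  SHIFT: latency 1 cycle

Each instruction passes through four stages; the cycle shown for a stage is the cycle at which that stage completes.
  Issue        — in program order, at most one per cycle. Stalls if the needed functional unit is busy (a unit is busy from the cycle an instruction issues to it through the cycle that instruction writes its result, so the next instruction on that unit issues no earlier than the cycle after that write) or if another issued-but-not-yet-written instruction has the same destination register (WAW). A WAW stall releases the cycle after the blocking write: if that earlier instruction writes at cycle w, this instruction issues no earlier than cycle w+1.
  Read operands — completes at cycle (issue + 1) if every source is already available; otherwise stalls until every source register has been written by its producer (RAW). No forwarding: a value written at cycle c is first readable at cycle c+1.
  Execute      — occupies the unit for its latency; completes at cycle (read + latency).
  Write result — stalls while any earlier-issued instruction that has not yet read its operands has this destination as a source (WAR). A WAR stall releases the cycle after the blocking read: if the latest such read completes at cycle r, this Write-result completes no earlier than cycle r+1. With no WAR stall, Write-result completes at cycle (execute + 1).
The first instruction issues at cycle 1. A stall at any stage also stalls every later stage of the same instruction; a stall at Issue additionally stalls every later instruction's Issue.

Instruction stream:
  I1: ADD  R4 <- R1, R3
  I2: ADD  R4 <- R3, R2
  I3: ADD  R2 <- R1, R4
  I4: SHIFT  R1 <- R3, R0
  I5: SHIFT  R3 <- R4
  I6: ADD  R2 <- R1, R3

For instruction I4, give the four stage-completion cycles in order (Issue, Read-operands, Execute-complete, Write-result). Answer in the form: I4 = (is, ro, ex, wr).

I4 = (12, 13, 14, 15)

1) issue 1, read 2, done 4, write 5
2) issue 6, read 7, done 9, write 10  <struct: ADD busy until I1 writes@5>
3) issue 11, read 12, done 14, write 15  <struct: ADD busy until I2 writes@10>
4) issue 12, read 13, done 14, write 15
5) issue 16, read 17, done 18, write 19  <struct: SHIFT busy until I4 writes@15>
6) issue 17, read 20, done 22, write 23  <RAW R3: wait I5 write@19>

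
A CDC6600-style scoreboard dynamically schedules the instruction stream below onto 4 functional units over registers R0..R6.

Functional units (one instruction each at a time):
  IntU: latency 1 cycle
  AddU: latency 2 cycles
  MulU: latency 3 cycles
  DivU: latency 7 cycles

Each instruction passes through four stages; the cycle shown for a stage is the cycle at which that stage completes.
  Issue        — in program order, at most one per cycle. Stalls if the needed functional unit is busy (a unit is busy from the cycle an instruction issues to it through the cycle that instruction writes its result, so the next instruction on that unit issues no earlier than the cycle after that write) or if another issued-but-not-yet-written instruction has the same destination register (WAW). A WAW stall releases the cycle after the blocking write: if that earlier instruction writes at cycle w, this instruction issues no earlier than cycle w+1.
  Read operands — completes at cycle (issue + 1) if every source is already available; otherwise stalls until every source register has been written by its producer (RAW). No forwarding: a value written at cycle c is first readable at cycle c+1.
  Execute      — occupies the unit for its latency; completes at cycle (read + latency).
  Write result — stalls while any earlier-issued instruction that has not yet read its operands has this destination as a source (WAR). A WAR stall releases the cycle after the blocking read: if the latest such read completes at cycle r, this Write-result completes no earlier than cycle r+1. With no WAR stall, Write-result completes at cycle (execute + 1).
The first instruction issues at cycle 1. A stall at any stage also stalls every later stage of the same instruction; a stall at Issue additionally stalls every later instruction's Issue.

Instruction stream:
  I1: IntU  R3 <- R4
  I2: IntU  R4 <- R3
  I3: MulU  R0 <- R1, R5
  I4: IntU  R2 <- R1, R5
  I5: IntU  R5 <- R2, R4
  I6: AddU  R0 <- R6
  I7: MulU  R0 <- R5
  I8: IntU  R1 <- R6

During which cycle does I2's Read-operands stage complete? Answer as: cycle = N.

t=1  I1→IntU
t=2  I1 RO
t=3  I1 EX
t=4  I1 WR R3
t=5  I2→IntU
t=6  I2 RO; I3→MulU
t=7  I2 EX; I3 RO
t=8  I2 WR R4
t=9  I4→IntU
t=10  I3 EX; I4 RO
t=11  I3 WR R0; I4 EX
t=12  I4 WR R2
t=13  I5→IntU
t=14  I5 RO; I6→AddU
t=15  I5 EX; I6 RO
t=16  I5 WR R5
t=17  I6 EX
t=18  I6 WR R0
t=19  I7→MulU
t=20  I7 RO; I8→IntU
t=21  I8 RO
t=22  I8 EX
t=23  I7 EX; I8 WR R1
t=24  I7 WR R0

cycle = 6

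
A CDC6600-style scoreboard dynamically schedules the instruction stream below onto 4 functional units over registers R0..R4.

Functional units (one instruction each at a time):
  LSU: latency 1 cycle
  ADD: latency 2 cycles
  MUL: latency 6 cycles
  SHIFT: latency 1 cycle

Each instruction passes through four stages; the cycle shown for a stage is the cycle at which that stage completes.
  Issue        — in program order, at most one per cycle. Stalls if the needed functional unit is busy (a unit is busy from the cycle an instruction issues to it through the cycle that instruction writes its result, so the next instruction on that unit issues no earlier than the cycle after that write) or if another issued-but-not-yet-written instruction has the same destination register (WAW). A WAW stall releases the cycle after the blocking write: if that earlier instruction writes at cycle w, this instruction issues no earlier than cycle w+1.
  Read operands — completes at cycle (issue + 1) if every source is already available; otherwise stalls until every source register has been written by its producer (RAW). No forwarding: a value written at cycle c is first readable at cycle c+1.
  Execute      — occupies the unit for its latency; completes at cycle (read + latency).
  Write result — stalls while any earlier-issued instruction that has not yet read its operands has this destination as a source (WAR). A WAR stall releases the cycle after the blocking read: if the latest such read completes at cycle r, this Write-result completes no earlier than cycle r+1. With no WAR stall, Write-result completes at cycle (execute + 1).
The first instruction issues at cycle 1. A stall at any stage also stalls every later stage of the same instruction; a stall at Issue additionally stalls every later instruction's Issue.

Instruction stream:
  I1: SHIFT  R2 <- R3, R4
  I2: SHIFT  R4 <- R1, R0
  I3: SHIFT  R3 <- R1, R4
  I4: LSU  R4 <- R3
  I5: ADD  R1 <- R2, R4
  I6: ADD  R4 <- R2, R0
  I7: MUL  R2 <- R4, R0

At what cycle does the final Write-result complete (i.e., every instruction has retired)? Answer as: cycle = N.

cycle 1: I1→SHIFT
cycle 2: I1 RO
cycle 3: I1 EX
cycle 4: I1 WR R2
cycle 5: I2→SHIFT
cycle 6: I2 RO
cycle 7: I2 EX
cycle 8: I2 WR R4
cycle 9: I3→SHIFT
cycle 10: I3 RO · I4→LSU
cycle 11: I3 EX · I5→ADD
cycle 12: I3 WR R3
cycle 13: I4 RO
cycle 14: I4 EX
cycle 15: I4 WR R4
cycle 16: I5 RO
cycle 18: I5 EX
cycle 19: I5 WR R1
cycle 20: I6→ADD
cycle 21: I6 RO · I7→MUL
cycle 23: I6 EX
cycle 24: I6 WR R4
cycle 25: I7 RO
cycle 31: I7 EX
cycle 32: I7 WR R2

cycle = 32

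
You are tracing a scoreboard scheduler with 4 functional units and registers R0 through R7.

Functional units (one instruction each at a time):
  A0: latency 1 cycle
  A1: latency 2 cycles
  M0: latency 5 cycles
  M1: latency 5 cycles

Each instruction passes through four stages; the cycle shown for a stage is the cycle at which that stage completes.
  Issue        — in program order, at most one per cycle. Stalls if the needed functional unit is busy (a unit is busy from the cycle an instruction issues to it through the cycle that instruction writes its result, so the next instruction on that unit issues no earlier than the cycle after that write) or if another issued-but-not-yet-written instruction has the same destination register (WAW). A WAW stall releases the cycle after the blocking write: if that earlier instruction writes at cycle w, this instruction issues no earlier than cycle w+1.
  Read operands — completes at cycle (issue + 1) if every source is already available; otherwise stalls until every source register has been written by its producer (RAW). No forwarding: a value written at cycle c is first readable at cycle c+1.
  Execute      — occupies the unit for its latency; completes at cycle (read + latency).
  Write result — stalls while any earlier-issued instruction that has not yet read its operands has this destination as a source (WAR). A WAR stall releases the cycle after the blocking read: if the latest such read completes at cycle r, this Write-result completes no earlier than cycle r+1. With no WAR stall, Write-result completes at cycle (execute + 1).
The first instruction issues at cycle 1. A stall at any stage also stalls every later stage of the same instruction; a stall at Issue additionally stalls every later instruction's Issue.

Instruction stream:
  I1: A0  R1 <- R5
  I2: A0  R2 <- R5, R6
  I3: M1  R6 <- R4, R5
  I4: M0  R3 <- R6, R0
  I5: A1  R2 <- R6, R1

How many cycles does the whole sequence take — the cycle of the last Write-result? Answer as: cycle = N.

  I1 | 1 | 2 | 3 | 4
  I2 | 5 | 6 | 7 | 8   struct: A0 busy until I1 writes@4
  I3 | 6 | 7 | 12 | 13
  I4 | 7 | 14 | 19 | 20   RAW R6: wait I3 write@13
  I5 | 9 | 14 | 16 | 17   WAW R2: wait I2 write@8 · RAW R6: wait I3 write@13

cycle = 20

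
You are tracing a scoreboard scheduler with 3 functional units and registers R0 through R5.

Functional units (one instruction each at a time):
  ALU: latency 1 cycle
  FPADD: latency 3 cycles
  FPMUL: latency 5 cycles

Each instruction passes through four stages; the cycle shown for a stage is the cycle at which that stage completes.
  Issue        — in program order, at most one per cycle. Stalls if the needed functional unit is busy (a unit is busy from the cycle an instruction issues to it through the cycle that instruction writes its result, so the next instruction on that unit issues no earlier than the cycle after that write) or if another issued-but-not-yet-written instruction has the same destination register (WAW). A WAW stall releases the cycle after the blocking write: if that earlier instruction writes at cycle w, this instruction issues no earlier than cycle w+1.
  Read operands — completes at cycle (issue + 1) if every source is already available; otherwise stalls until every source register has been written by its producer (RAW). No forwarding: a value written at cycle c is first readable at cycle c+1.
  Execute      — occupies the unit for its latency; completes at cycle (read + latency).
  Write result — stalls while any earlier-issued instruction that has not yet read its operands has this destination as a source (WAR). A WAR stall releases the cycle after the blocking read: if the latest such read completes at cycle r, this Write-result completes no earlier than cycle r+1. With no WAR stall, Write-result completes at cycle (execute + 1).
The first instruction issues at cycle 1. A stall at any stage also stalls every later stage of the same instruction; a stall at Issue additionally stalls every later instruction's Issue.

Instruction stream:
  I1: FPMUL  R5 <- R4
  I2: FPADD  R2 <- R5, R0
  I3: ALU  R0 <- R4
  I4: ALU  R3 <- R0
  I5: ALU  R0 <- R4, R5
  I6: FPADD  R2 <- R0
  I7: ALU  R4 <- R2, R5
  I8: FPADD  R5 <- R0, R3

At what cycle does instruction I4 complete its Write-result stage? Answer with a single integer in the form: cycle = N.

cycle = 14

cycle 1: issue I1 (FPMUL)
cycle 2: I1 read-ops, issue I2 (FPADD)
cycle 3: issue I3 (ALU)
cycle 4: I3 read-ops
cycle 5: I3 finished on ALU
cycle 7: I1 finished on FPMUL
cycle 8: I1→R5
cycle 9: I2 read-ops
cycle 10: I3→R0
cycle 11: issue I4 (ALU)
cycle 12: I2 finished on FPADD, I4 read-ops
cycle 13: I2→R2, I4 finished on ALU
cycle 14: I4→R3
cycle 15: issue I5 (ALU)
cycle 16: I5 read-ops, issue I6 (FPADD)
cycle 17: I5 finished on ALU
cycle 18: I5→R0
cycle 19: I6 read-ops, issue I7 (ALU)
cycle 22: I6 finished on FPADD
cycle 23: I6→R2
cycle 24: I7 read-ops, issue I8 (FPADD)
cycle 25: I7 finished on ALU, I8 read-ops
cycle 26: I7→R4
cycle 28: I8 finished on FPADD
cycle 29: I8→R5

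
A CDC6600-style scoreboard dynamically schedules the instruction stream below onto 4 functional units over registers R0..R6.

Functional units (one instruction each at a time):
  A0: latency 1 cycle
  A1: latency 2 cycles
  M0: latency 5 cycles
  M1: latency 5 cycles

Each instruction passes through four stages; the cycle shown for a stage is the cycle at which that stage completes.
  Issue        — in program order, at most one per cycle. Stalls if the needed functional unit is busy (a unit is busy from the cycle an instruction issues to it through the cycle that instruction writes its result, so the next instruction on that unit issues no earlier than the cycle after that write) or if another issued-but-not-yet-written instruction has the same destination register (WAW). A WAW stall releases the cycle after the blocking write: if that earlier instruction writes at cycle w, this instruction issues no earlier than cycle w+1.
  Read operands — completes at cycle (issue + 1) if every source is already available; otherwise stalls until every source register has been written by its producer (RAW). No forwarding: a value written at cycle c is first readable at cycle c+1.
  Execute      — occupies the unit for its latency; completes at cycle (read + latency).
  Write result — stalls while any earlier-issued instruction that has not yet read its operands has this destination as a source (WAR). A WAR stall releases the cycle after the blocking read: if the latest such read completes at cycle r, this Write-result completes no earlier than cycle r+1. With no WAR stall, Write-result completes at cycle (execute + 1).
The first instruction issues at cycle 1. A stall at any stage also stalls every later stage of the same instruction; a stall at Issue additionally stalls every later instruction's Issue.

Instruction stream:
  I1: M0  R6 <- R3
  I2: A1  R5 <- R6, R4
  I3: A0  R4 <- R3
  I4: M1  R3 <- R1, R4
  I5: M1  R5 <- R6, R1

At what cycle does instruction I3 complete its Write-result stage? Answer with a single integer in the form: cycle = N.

cycle = 10

[1] I1 issues→M0
[2] I1 reads; I2 issues→A1
[3] I3 issues→A0
[4] I3 reads; I4 issues→M1
[5] I3 exec-done
[7] I1 exec-done
[8] I1 writes R6
[9] I2 reads
[10] I3 writes R4
[11] I2 exec-done; I4 reads
[12] I2 writes R5
[16] I4 exec-done
[17] I4 writes R3
[18] I5 issues→M1
[19] I5 reads
[24] I5 exec-done
[25] I5 writes R5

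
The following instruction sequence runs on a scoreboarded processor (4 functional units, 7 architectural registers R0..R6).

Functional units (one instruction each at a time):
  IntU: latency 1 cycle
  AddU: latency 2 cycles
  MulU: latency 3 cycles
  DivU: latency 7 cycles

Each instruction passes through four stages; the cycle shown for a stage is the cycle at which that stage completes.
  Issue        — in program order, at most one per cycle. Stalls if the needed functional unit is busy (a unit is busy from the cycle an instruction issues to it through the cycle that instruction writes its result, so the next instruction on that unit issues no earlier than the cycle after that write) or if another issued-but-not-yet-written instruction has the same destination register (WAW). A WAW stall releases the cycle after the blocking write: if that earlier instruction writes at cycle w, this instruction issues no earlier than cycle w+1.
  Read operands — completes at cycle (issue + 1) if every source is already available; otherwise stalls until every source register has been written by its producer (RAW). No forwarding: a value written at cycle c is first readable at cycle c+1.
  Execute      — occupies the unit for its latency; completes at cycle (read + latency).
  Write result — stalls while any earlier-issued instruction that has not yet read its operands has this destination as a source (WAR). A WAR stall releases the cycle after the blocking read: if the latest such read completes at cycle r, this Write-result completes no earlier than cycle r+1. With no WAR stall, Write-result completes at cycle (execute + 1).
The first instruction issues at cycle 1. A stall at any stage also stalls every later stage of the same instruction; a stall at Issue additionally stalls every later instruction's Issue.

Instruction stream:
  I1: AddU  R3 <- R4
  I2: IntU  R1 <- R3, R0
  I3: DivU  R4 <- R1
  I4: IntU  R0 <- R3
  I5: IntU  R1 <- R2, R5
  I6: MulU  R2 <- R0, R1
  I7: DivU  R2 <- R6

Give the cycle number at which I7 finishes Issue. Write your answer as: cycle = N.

t=1  issue I1 (AddU)
t=2  I1 read-ops, issue I2 (IntU)
t=3  issue I3 (DivU)
t=4  I1 finished on AddU
t=5  I1→R3
t=6  I2 read-ops
t=7  I2 finished on IntU
t=8  I2→R1
t=9  I3 read-ops, issue I4 (IntU)
t=10  I4 read-ops
t=11  I4 finished on IntU
t=12  I4→R0
t=13  issue I5 (IntU)
t=14  I5 read-ops, issue I6 (MulU)
t=15  I5 finished on IntU
t=16  I3 finished on DivU, I5→R1
t=17  I3→R4, I6 read-ops
t=20  I6 finished on MulU
t=21  I6→R2
t=22  issue I7 (DivU)
t=23  I7 read-ops
t=30  I7 finished on DivU
t=31  I7→R2

cycle = 22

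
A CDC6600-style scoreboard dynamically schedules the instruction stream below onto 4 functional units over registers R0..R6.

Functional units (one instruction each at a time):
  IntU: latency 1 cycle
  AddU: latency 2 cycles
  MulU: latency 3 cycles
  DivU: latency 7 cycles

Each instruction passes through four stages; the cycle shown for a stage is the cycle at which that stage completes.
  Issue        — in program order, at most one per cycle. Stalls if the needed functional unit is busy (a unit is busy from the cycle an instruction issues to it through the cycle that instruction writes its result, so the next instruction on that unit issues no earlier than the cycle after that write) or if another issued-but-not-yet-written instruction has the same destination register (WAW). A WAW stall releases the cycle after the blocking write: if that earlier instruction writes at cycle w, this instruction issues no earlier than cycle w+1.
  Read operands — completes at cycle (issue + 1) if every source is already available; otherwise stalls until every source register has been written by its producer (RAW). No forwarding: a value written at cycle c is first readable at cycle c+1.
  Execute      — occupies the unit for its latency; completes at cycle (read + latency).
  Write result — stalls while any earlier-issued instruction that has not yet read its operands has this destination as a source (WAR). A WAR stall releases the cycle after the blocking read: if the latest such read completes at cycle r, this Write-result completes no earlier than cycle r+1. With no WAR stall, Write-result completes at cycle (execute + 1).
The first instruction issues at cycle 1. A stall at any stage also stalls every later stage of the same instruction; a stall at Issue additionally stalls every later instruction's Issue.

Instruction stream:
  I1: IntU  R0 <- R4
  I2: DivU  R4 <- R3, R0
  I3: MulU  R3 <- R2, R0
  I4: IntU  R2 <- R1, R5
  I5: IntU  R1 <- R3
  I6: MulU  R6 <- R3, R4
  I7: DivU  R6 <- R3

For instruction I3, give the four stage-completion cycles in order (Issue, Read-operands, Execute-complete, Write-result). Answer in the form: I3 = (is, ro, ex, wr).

[1] I1 dispatched to IntU
[2] I1 operands ready | I2 dispatched to DivU
[3] I1 complete | I3 dispatched to MulU
[4] R0←I1
[5] I2 operands ready | I3 operands ready | I4 dispatched to IntU
[6] I4 operands ready
[7] I4 complete
[8] I3 complete | R2←I4
[9] R3←I3 | I5 dispatched to IntU
[10] I5 operands ready | I6 dispatched to MulU
[11] I5 complete
[12] I2 complete | R1←I5
[13] R4←I2
[14] I6 operands ready
[17] I6 complete
[18] R6←I6
[19] I7 dispatched to DivU
[20] I7 operands ready
[27] I7 complete
[28] R6←I7

I3 = (3, 5, 8, 9)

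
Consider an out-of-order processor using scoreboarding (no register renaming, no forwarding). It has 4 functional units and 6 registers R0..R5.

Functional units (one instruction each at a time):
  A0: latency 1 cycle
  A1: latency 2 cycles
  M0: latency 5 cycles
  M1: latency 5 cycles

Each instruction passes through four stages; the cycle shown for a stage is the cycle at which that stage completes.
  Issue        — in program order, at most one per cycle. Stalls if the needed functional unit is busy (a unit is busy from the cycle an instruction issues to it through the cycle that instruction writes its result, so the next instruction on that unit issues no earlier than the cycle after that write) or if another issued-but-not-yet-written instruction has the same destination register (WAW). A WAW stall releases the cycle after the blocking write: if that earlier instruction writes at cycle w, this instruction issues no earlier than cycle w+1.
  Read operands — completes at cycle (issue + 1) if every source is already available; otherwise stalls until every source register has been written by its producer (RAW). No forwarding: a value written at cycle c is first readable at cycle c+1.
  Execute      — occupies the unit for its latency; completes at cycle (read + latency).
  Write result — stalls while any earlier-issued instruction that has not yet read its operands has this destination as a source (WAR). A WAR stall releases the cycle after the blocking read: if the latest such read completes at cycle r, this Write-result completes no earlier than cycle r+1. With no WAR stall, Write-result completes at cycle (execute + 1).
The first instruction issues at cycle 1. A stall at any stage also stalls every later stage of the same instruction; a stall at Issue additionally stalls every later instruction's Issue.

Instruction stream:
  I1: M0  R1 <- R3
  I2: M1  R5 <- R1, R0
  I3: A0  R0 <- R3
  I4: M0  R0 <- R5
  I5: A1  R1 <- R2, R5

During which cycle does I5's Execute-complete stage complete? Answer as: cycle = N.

c1: I1→M0
c2: I1 RO · I2→M1
c3: I3→A0
c4: I3 RO
c5: I3 EX
c7: I1 EX
c8: I1 WR R1
c9: I2 RO
c10: I3 WR R0
c11: I4→M0
c12: I5→A1
c14: I2 EX
c15: I2 WR R5
c16: I4 RO · I5 RO
c18: I5 EX
c19: I5 WR R1
c21: I4 EX
c22: I4 WR R0

cycle = 18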